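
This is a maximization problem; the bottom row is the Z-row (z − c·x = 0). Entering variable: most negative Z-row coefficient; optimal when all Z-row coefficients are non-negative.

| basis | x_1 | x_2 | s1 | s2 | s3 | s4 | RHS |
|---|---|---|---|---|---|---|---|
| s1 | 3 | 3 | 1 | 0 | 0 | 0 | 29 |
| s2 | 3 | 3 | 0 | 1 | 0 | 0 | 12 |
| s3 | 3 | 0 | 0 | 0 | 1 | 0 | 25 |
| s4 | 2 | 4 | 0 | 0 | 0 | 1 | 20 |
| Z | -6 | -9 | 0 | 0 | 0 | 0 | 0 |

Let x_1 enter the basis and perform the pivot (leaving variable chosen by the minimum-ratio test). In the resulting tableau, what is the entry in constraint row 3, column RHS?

13

Ratio test on column x_1 — row 1: 29/3 = 29/3; row 2: 12/3 = 4; row 3: 25/3 = 25/3; row 4: 20/2 = 10. Minimum is 4 at row 2 (s2 leaves); pivot element 3.
Divide row 2 by 3; eliminate column x_1 from the other rows.
Row 3 update in column RHS: 25 − 3·4 = 13.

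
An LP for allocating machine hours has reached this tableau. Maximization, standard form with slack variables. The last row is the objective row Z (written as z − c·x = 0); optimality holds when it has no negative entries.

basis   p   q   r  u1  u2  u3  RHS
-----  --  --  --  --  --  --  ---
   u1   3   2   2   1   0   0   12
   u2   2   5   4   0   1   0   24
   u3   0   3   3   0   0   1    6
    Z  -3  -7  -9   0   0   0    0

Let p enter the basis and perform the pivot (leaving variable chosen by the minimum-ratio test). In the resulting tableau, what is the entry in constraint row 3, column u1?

0

Ratio test on column p — row 1: 12/3 = 4; row 2: 24/2 = 12; row 3: entry 0 ≤ 0. Minimum is 4 at row 1 (u1 leaves); pivot element 3.
Divide row 1 by 3; eliminate column p from the other rows.
Row 3 update in column u1: 0 − 0·(1/3) = 0.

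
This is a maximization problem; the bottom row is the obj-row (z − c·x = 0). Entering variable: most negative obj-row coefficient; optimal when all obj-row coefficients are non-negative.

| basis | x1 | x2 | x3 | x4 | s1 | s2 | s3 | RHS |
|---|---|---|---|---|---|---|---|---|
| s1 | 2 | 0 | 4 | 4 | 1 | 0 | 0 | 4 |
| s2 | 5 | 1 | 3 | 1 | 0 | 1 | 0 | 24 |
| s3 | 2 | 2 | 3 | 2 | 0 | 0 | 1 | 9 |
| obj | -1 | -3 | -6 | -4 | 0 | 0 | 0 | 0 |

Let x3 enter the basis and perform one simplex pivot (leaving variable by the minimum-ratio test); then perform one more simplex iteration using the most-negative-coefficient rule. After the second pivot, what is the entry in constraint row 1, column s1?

1/4

Ratio test on column x3 — row 1: 4/4 = 1; row 2: 24/3 = 8; row 3: 9/3 = 3. Minimum is 1 at row 1 (s1 leaves); pivot element 4.
Divide row 1 by 4; eliminate column x3 from the other rows.
Second iteration: most negative obj-row entry is -3 in column x2, so x2 enters.
Ratio test on column x2 — row 1: entry 0 ≤ 0; row 2: 21/1 = 21; row 3: 6/2 = 3. Minimum is 3 at row 3 (s3 leaves); pivot element 2.
Divide row 3 by 2; eliminate column x2 from the other rows.
After both pivots, the entry at constraint row 1, column s1 is 1/4.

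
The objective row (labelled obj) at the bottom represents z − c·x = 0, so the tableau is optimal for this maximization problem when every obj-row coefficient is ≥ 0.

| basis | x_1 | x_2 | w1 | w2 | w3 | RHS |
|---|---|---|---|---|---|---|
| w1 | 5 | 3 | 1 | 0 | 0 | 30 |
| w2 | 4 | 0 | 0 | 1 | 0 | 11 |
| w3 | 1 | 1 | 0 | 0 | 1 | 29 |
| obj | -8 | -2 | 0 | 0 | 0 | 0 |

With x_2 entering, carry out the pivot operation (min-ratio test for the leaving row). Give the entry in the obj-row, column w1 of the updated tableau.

2/3

Ratio test on column x_2 — row 1: 30/3 = 10; row 2: entry 0 ≤ 0; row 3: 29/1 = 29. Minimum is 10 at row 1 (w1 leaves); pivot element 3.
Divide row 1 by 3; eliminate column x_2 from the other rows.
obj-row update in column w1: 0 − (-2)·(1/3) = 2/3.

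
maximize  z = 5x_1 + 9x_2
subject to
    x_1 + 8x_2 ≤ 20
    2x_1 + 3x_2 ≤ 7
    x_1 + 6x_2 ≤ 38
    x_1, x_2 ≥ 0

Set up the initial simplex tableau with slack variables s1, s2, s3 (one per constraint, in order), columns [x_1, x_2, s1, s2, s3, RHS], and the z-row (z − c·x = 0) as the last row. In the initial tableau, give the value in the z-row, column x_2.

The z-row carries the negated objective coefficients: the x_2 entry is -9.

-9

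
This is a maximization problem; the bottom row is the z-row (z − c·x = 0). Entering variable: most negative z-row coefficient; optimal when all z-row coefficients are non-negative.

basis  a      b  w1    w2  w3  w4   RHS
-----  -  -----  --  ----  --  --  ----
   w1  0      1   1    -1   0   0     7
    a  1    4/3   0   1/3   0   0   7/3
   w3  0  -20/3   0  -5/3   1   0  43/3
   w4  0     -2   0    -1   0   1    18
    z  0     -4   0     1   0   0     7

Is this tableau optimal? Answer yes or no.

The z-row has a negative entry -4 in column b, so it is not optimal.

no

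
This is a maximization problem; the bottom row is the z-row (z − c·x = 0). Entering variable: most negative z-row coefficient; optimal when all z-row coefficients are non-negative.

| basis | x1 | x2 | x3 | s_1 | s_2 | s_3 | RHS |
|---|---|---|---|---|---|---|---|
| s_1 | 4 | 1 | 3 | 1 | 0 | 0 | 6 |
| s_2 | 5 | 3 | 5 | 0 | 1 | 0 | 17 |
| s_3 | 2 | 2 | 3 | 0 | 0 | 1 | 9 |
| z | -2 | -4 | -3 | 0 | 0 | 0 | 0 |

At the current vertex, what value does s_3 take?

9

s_3 is basic (row 3); its value is the RHS of that row, 9.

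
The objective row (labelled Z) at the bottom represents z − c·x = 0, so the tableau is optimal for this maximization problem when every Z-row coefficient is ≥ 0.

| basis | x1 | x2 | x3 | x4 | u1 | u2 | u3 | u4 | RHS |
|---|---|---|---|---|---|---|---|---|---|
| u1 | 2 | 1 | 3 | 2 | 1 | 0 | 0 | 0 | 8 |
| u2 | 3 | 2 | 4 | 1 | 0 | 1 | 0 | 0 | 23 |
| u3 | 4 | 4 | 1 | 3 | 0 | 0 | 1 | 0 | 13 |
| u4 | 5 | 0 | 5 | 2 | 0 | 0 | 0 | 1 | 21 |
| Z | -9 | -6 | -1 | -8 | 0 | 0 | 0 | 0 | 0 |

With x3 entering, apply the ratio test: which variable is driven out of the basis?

u1

Column x3 entries and ratios — u1: 8/3 = 8/3; u2: 23/4 = 23/4; u3: 13/1 = 13; u4: 21/5 = 21/5.
Smallest ratio is 8/3 in the row of u1, so u1 leaves.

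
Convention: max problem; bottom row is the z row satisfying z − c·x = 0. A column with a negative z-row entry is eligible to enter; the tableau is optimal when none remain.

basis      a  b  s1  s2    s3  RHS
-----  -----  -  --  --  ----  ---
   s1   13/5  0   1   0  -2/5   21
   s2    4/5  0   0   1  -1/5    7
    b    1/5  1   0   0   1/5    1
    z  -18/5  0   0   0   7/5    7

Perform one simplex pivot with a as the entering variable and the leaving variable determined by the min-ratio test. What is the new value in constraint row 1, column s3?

Ratio test on column a — row 1: 21/(13/5) = 105/13; row 2: 7/(4/5) = 35/4; row 3: 1/(1/5) = 5. Minimum is 5 at row 3 (b leaves); pivot element 1/5.
Divide row 3 by 1/5; eliminate column a from the other rows.
Row 1 update in column s3: -2/5 − (13/5)·1 = -3.

-3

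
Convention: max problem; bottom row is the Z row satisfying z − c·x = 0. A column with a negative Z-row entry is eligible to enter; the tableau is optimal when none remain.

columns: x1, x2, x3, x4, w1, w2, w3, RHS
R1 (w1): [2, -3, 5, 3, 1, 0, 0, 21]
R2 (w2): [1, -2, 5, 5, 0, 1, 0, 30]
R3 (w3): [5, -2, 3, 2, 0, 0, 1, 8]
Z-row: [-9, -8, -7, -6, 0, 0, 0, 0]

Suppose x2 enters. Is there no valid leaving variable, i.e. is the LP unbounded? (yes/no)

yes

Every constraint-row entry in column x2 is ≤ 0, so increasing x2 is unbounded.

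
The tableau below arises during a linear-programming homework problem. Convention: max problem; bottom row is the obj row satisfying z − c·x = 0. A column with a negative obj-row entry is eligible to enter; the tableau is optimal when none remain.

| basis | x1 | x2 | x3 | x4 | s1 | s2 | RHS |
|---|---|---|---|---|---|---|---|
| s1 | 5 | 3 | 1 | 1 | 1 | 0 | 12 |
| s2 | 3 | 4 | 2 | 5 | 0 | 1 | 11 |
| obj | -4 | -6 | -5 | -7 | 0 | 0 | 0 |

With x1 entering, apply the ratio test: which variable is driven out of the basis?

s1

Column x1 entries and ratios — s1: 12/5 = 12/5; s2: 11/3 = 11/3.
Smallest ratio is 12/5 in the row of s1, so s1 leaves.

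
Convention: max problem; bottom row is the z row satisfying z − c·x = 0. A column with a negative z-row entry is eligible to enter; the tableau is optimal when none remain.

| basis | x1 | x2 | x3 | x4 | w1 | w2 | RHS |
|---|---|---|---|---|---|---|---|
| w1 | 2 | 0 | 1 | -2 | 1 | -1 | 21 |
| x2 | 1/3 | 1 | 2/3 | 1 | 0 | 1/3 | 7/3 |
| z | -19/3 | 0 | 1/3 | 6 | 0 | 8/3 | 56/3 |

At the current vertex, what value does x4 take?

x4 is not in the basis, so in the current basic feasible solution x4 = 0.

0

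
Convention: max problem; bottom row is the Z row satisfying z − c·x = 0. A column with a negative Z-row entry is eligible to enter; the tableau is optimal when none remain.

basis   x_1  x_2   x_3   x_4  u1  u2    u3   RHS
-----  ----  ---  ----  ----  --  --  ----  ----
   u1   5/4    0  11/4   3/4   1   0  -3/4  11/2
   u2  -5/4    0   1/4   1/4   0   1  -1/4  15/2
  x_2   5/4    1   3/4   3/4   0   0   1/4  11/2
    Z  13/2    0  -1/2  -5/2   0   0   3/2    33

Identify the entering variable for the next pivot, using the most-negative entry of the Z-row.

Negative Z-row entries: x_3: -1/2, x_4: -5/2.
The most negative is -5/2 in column x_4, so x_4 enters.

x_4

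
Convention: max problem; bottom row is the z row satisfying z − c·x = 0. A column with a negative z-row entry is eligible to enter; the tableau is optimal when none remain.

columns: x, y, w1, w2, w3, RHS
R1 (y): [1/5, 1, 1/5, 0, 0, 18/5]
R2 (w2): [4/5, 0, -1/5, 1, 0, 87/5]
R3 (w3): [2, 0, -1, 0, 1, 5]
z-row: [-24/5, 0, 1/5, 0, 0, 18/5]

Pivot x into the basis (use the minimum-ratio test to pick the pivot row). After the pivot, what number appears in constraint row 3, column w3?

Ratio test on column x — row 1: (18/5)/(1/5) = 18; row 2: (87/5)/(4/5) = 87/4; row 3: 5/2 = 5/2. Minimum is 5/2 at row 3 (w3 leaves); pivot element 2.
Divide row 3 by 2; eliminate column x from the other rows.
In the new row 3, the w3 entry is the old entry divided by the pivot: 1/2 = 1/2.

1/2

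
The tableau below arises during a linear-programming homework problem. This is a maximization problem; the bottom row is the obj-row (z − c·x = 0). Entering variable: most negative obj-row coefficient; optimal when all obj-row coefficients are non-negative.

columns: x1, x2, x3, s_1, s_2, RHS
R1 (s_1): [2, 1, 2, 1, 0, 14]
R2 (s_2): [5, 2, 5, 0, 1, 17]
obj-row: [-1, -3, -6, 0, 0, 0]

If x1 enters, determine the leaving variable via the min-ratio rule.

s_2

Column x1 entries and ratios — s_1: 14/2 = 7; s_2: 17/5 = 17/5.
Smallest ratio is 17/5 in the row of s_2, so s_2 leaves.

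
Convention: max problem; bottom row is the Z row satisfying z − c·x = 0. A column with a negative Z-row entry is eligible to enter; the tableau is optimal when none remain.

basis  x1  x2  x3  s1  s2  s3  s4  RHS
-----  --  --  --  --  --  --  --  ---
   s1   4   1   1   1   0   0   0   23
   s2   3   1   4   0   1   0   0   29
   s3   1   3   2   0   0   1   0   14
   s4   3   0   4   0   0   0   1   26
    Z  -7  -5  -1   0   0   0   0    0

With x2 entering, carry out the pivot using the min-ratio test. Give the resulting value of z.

Ratio test on column x2 — row 1: 23/1 = 23; row 2: 29/1 = 29; row 3: 14/3 = 14/3; row 4: entry 0 ≤ 0. Minimum is 14/3 at row 3 (s3 leaves); pivot element 3.
Pivot on row 3; the Z-row RHS becomes 0 − (-5)·(14/3) = 70/3.

70/3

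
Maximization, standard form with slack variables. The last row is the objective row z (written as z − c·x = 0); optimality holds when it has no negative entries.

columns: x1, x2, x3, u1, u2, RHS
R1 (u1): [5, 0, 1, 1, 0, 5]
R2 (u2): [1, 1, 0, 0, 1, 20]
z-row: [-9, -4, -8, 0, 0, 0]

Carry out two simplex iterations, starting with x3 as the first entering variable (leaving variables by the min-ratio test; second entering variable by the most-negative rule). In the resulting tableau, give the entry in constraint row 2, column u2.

1

Ratio test on column x3 — row 1: 5/1 = 5; row 2: entry 0 ≤ 0. Minimum is 5 at row 1 (u1 leaves); pivot element 1.
Divide row 1 by 1; eliminate column x3 from the other rows.
Second iteration: most negative z-row entry is -4 in column x2, so x2 enters.
Ratio test on column x2 — row 1: entry 0 ≤ 0; row 2: 20/1 = 20. Minimum is 20 at row 2 (u2 leaves); pivot element 1.
Divide row 2 by 1; eliminate column x2 from the other rows.
After both pivots, the entry at constraint row 2, column u2 is 1.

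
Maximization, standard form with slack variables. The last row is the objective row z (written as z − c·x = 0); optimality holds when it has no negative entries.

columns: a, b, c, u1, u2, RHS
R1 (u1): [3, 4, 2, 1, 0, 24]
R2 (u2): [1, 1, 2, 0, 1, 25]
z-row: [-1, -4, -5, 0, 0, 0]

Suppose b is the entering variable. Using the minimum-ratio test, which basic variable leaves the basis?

Column b entries and ratios — u1: 24/4 = 6; u2: 25/1 = 25.
Smallest ratio is 6 in the row of u1, so u1 leaves.

u1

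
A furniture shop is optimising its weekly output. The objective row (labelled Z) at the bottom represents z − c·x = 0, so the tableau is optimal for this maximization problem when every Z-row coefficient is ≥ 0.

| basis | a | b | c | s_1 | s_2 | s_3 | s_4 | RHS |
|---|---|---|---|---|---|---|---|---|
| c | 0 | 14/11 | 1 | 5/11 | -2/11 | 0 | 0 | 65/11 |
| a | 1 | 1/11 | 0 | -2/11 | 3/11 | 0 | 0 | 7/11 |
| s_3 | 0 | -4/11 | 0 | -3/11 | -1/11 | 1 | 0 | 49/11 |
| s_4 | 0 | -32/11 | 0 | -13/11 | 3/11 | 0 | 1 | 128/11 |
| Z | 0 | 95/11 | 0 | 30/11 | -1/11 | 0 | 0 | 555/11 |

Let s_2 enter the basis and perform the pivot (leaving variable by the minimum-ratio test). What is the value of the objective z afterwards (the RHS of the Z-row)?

152/3

Ratio test on column s_2 — row 1: entry -2/11 ≤ 0; row 2: (7/11)/(3/11) = 7/3; row 3: entry -1/11 ≤ 0; row 4: (128/11)/(3/11) = 128/3. Minimum is 7/3 at row 2 (a leaves); pivot element 3/11.
Pivot on row 2; the Z-row RHS becomes 555/11 − (-1/11)·(7/3) = 152/3.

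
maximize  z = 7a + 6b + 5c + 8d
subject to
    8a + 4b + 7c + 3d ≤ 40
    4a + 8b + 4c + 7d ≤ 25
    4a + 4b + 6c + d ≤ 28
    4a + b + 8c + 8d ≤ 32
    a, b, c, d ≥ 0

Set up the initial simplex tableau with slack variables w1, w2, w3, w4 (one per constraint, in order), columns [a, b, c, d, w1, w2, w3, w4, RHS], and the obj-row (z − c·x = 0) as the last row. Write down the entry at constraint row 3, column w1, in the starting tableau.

Slack w1 belongs to constraint 1; its column is the unit vector e_1, so the entry in row 3 is 0.

0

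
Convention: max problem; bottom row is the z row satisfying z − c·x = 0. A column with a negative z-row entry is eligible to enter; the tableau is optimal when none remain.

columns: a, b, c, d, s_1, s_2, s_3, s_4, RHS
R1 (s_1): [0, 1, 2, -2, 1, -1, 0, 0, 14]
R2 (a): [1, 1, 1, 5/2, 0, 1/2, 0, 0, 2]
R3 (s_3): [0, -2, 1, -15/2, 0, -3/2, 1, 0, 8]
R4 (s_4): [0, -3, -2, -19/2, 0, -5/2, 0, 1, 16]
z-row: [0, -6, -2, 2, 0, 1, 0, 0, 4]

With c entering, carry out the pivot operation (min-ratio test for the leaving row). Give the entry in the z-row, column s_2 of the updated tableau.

Ratio test on column c — row 1: 14/2 = 7; row 2: 2/1 = 2; row 3: 8/1 = 8; row 4: entry -2 ≤ 0. Minimum is 2 at row 2 (a leaves); pivot element 1.
Divide row 2 by 1; eliminate column c from the other rows.
z-row update in column s_2: 1 − (-2)·(1/2) = 2.

2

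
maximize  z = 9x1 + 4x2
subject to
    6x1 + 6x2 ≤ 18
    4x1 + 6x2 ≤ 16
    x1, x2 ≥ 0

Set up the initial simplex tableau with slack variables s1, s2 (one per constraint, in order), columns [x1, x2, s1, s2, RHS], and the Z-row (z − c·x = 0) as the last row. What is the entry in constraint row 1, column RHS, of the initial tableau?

The RHS of constraint 1 is b_1 = 18.

18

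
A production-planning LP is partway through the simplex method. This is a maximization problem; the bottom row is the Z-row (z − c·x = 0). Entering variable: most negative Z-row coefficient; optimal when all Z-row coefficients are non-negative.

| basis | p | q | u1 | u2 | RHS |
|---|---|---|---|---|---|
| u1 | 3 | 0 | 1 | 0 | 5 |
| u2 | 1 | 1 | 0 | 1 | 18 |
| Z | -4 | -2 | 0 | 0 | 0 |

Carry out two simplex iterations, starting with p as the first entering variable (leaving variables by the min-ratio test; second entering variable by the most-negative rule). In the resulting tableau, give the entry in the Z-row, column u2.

2

Ratio test on column p — row 1: 5/3 = 5/3; row 2: 18/1 = 18. Minimum is 5/3 at row 1 (u1 leaves); pivot element 3.
Divide row 1 by 3; eliminate column p from the other rows.
Second iteration: most negative Z-row entry is -2 in column q, so q enters.
Ratio test on column q — row 1: entry 0 ≤ 0; row 2: (49/3)/1 = 49/3. Minimum is 49/3 at row 2 (u2 leaves); pivot element 1.
Divide row 2 by 1; eliminate column q from the other rows.
After both pivots, the entry at the Z-row, column u2 is 2.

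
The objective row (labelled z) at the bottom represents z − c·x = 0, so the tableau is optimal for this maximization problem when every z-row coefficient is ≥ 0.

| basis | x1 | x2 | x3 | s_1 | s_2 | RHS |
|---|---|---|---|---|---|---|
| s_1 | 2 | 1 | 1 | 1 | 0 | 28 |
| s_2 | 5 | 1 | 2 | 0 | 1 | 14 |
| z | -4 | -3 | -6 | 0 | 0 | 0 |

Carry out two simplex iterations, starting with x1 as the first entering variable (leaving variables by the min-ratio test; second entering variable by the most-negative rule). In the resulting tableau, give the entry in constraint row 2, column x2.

1/2

Ratio test on column x1 — row 1: 28/2 = 14; row 2: 14/5 = 14/5. Minimum is 14/5 at row 2 (s_2 leaves); pivot element 5.
Divide row 2 by 5; eliminate column x1 from the other rows.
Second iteration: most negative z-row entry is -22/5 in column x3, so x3 enters.
Ratio test on column x3 — row 1: (112/5)/(1/5) = 112; row 2: (14/5)/(2/5) = 7. Minimum is 7 at row 2 (x1 leaves); pivot element 2/5.
Divide row 2 by 2/5; eliminate column x3 from the other rows.
After both pivots, the entry at constraint row 2, column x2 is 1/2.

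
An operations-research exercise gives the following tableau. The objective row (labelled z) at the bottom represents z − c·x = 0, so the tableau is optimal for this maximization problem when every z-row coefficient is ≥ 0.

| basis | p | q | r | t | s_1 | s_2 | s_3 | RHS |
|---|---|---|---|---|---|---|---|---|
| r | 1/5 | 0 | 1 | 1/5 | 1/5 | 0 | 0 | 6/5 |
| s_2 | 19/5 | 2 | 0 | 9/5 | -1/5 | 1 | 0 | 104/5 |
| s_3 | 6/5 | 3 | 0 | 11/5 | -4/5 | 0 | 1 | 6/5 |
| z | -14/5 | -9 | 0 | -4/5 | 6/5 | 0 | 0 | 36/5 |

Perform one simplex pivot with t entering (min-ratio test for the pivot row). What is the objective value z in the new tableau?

Ratio test on column t — row 1: (6/5)/(1/5) = 6; row 2: (104/5)/(9/5) = 104/9; row 3: (6/5)/(11/5) = 6/11. Minimum is 6/11 at row 3 (s_3 leaves); pivot element 11/5.
Pivot on row 3; the z-row RHS becomes 36/5 − (-4/5)·(6/11) = 84/11.

84/11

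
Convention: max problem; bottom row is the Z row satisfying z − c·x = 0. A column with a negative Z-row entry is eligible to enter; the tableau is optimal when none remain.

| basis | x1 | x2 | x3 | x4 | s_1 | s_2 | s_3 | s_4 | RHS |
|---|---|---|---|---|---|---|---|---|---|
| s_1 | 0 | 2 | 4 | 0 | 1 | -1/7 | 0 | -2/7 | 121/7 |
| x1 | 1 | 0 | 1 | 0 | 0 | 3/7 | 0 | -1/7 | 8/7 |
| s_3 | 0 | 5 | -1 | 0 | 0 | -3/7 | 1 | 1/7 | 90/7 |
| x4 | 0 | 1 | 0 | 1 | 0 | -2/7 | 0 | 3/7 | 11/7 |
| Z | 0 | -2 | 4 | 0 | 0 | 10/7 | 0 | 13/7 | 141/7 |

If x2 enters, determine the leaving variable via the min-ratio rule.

x4

Column x2 entries and ratios — s_1: (121/7)/2 = 121/14; x1: 0 ≤ 0, skip; s_3: (90/7)/5 = 18/7; x4: (11/7)/1 = 11/7.
Smallest ratio is 11/7 in the row of x4, so x4 leaves.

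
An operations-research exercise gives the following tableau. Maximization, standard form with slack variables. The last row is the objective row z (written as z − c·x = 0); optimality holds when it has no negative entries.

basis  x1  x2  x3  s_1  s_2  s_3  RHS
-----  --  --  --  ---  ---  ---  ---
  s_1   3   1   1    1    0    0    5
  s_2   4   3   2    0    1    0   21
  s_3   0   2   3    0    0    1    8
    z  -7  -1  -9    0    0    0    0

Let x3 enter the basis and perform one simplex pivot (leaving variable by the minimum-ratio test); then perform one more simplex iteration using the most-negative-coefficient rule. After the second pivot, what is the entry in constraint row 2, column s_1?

Ratio test on column x3 — row 1: 5/1 = 5; row 2: 21/2 = 21/2; row 3: 8/3 = 8/3. Minimum is 8/3 at row 3 (s_3 leaves); pivot element 3.
Divide row 3 by 3; eliminate column x3 from the other rows.
Second iteration: most negative z-row entry is -7 in column x1, so x1 enters.
Ratio test on column x1 — row 1: (7/3)/3 = 7/9; row 2: (47/3)/4 = 47/12; row 3: entry 0 ≤ 0. Minimum is 7/9 at row 1 (s_1 leaves); pivot element 3.
Divide row 1 by 3; eliminate column x1 from the other rows.
After both pivots, the entry at constraint row 2, column s_1 is -4/3.

-4/3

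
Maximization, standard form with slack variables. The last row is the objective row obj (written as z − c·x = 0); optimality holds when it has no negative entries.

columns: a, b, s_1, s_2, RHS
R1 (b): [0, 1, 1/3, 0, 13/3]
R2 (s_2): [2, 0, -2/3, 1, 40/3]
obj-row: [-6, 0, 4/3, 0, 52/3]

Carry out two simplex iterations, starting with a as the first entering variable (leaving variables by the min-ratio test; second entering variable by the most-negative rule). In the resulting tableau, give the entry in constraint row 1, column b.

3

Ratio test on column a — row 1: entry 0 ≤ 0; row 2: (40/3)/2 = 20/3. Minimum is 20/3 at row 2 (s_2 leaves); pivot element 2.
Divide row 2 by 2; eliminate column a from the other rows.
Second iteration: most negative obj-row entry is -2/3 in column s_1, so s_1 enters.
Ratio test on column s_1 — row 1: (13/3)/(1/3) = 13; row 2: entry -1/3 ≤ 0. Minimum is 13 at row 1 (b leaves); pivot element 1/3.
Divide row 1 by 1/3; eliminate column s_1 from the other rows.
After both pivots, the entry at constraint row 1, column b is 3.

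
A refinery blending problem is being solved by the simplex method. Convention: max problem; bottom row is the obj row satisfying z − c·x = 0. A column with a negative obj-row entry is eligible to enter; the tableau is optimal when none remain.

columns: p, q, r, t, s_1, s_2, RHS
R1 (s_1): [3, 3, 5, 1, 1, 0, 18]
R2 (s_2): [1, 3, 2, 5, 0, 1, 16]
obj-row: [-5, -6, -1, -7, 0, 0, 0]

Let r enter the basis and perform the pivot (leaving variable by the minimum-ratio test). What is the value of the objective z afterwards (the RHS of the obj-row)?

Ratio test on column r — row 1: 18/5 = 18/5; row 2: 16/2 = 8. Minimum is 18/5 at row 1 (s_1 leaves); pivot element 5.
Pivot on row 1; the obj-row RHS becomes 0 − (-1)·(18/5) = 18/5.

18/5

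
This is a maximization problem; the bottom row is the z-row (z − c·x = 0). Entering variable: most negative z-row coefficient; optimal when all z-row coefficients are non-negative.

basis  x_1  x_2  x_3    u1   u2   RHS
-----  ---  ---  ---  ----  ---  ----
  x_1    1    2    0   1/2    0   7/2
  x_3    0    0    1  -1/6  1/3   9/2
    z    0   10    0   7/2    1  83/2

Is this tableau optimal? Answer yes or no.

Every z-row coefficient is ≥ 0, so the tableau is optimal.

yes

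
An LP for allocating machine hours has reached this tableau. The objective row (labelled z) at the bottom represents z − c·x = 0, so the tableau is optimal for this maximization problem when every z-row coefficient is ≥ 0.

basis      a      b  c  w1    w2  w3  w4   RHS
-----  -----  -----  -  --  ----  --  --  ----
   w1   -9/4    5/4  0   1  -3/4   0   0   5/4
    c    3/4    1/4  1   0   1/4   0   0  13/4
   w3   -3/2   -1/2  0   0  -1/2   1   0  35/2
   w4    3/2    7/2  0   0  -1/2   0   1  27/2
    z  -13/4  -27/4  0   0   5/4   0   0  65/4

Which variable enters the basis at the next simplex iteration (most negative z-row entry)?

Negative z-row entries: a: -13/4, b: -27/4.
The most negative is -27/4 in column b, so b enters.

b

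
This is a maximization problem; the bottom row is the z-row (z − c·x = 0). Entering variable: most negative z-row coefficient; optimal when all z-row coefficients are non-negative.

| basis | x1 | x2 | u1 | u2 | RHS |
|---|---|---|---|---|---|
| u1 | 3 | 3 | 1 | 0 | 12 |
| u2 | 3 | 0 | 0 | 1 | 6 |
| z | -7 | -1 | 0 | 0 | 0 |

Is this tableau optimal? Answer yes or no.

The z-row has a negative entry -7 in column x1, so it is not optimal.

no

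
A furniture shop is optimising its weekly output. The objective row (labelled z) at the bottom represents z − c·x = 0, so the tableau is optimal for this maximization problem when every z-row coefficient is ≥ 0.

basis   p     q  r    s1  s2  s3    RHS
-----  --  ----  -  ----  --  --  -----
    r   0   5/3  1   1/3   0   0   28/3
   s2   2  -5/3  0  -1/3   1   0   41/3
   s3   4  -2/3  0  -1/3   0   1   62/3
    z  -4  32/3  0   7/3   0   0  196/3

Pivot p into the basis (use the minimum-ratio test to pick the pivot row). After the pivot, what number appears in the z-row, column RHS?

Ratio test on column p — row 1: entry 0 ≤ 0; row 2: (41/3)/2 = 41/6; row 3: (62/3)/4 = 31/6. Minimum is 31/6 at row 3 (s3 leaves); pivot element 4.
Divide row 3 by 4; eliminate column p from the other rows.
z-row update in column RHS: 196/3 − (-4)·(31/6) = 86.

86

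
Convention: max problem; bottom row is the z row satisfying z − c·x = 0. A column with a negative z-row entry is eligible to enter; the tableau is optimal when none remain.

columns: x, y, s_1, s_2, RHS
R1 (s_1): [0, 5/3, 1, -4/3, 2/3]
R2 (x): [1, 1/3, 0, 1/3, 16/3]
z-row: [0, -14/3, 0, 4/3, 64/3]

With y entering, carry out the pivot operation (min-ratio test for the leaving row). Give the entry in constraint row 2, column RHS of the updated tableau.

Ratio test on column y — row 1: (2/3)/(5/3) = 2/5; row 2: (16/3)/(1/3) = 16. Minimum is 2/5 at row 1 (s_1 leaves); pivot element 5/3.
Divide row 1 by 5/3; eliminate column y from the other rows.
Row 2 update in column RHS: 16/3 − (1/3)·(2/5) = 26/5.

26/5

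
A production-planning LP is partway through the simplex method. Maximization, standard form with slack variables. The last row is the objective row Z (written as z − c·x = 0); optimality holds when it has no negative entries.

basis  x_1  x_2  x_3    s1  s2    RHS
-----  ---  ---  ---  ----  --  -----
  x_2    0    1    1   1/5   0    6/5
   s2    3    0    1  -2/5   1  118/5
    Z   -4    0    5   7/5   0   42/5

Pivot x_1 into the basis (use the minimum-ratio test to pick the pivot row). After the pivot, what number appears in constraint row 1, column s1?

1/5

Ratio test on column x_1 — row 1: entry 0 ≤ 0; row 2: (118/5)/3 = 118/15. Minimum is 118/15 at row 2 (s2 leaves); pivot element 3.
Divide row 2 by 3; eliminate column x_1 from the other rows.
Row 1 update in column s1: 1/5 − 0·(-2/15) = 1/5.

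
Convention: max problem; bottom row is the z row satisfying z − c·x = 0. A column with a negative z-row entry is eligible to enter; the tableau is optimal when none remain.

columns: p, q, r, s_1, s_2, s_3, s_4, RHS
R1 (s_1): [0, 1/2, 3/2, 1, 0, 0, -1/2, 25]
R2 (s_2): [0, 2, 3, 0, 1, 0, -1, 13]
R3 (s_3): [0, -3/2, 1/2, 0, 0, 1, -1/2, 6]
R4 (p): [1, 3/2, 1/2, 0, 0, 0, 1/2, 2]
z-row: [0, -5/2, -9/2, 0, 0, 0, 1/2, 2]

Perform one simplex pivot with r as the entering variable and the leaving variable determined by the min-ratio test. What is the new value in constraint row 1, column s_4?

Ratio test on column r — row 1: 25/(3/2) = 50/3; row 2: 13/3 = 13/3; row 3: 6/(1/2) = 12; row 4: 2/(1/2) = 4. Minimum is 4 at row 4 (p leaves); pivot element 1/2.
Divide row 4 by 1/2; eliminate column r from the other rows.
Row 1 update in column s_4: -1/2 − (3/2)·1 = -2.

-2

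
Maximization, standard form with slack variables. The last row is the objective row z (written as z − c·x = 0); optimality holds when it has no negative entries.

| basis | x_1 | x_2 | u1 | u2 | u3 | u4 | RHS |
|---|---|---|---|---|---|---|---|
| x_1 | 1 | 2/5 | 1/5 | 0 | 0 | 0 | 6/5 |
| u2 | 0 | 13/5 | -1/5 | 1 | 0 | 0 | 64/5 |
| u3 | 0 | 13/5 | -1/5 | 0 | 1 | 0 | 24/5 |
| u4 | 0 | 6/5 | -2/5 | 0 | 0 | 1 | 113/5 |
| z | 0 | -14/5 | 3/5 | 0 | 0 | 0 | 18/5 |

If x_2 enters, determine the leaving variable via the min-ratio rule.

Column x_2 entries and ratios — x_1: (6/5)/(2/5) = 3; u2: (64/5)/(13/5) = 64/13; u3: (24/5)/(13/5) = 24/13; u4: (113/5)/(6/5) = 113/6.
Smallest ratio is 24/13 in the row of u3, so u3 leaves.

u3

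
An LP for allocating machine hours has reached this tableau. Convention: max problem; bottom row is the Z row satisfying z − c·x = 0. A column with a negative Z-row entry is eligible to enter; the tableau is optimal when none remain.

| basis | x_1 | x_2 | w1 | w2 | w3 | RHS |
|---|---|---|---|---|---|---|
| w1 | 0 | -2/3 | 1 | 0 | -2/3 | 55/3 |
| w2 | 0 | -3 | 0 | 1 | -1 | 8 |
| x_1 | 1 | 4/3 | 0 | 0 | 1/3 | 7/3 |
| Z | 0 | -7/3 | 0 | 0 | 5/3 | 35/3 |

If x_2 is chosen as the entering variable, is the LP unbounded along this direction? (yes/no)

Column x_2 has positive entries in row(s) 3, so the ratio test bounds it — not unbounded.

no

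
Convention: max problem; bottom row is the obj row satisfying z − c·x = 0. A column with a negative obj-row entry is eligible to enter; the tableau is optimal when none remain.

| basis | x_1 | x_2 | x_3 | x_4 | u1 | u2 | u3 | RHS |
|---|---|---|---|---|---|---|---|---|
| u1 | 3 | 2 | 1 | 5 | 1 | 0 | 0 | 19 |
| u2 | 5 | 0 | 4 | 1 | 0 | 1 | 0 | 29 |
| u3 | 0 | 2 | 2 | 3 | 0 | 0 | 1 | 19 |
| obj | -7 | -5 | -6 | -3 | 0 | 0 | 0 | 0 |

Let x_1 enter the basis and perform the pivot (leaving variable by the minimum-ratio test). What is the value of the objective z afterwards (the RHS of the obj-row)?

Ratio test on column x_1 — row 1: 19/3 = 19/3; row 2: 29/5 = 29/5; row 3: entry 0 ≤ 0. Minimum is 29/5 at row 2 (u2 leaves); pivot element 5.
Pivot on row 2; the obj-row RHS becomes 0 − (-7)·(29/5) = 203/5.

203/5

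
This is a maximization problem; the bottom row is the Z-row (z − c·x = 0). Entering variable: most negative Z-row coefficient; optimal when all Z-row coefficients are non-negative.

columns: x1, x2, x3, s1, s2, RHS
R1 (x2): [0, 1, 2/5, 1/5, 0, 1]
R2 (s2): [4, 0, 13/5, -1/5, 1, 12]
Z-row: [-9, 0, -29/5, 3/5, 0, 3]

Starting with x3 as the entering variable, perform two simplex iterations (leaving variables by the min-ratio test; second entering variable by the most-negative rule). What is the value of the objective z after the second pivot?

Ratio test on column x3 — row 1: 1/(2/5) = 5/2; row 2: 12/(13/5) = 60/13. Minimum is 5/2 at row 1 (x2 leaves); pivot element 2/5.
Pivot on row 1; the Z-row RHS becomes 3 − (-29/5)·(5/2) = 35/2.
Next entering variable (most negative Z-row entry -9): x1.
Ratio test on column x1 — row 1: entry 0 ≤ 0; row 2: (11/2)/4 = 11/8. Minimum is 11/8 at row 2 (s2 leaves); pivot element 4.
After the second pivot the Z-row RHS is 35/2 − (-9)·(11/8) = 239/8.

239/8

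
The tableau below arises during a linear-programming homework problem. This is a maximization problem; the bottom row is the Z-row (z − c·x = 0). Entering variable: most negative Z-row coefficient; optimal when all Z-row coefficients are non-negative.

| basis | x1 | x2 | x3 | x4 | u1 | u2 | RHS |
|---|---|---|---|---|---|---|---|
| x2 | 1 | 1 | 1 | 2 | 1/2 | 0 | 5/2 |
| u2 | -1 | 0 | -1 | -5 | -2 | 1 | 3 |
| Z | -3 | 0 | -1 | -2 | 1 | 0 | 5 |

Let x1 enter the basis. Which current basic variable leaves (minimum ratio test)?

x2

Column x1 entries and ratios — x2: (5/2)/1 = 5/2; u2: -1 ≤ 0, skip.
Smallest ratio is 5/2 in the row of x2, so x2 leaves.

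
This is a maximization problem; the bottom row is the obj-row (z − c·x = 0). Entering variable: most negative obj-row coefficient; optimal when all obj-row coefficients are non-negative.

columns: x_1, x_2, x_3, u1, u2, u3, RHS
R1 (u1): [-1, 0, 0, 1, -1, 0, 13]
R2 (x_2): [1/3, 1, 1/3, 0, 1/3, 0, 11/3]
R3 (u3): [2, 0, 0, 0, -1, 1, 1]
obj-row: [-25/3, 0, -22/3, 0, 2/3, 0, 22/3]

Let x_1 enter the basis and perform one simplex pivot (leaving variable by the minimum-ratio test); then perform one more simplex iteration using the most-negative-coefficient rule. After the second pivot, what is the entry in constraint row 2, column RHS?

Ratio test on column x_1 — row 1: entry -1 ≤ 0; row 2: (11/3)/(1/3) = 11; row 3: 1/2 = 1/2. Minimum is 1/2 at row 3 (u3 leaves); pivot element 2.
Divide row 3 by 2; eliminate column x_1 from the other rows.
Second iteration: most negative obj-row entry is -22/3 in column x_3, so x_3 enters.
Ratio test on column x_3 — row 1: entry 0 ≤ 0; row 2: (7/2)/(1/3) = 21/2; row 3: entry 0 ≤ 0. Minimum is 21/2 at row 2 (x_2 leaves); pivot element 1/3.
Divide row 2 by 1/3; eliminate column x_3 from the other rows.
After both pivots, the entry at constraint row 2, column RHS is 21/2.

21/2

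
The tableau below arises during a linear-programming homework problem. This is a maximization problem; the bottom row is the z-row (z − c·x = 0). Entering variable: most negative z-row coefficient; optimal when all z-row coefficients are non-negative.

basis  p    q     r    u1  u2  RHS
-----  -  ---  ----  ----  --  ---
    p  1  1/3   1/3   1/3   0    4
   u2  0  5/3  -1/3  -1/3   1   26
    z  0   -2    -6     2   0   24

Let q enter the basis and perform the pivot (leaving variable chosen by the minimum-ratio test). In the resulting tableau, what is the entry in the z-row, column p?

6

Ratio test on column q — row 1: 4/(1/3) = 12; row 2: 26/(5/3) = 78/5. Minimum is 12 at row 1 (p leaves); pivot element 1/3.
Divide row 1 by 1/3; eliminate column q from the other rows.
z-row update in column p: 0 − (-2)·3 = 6.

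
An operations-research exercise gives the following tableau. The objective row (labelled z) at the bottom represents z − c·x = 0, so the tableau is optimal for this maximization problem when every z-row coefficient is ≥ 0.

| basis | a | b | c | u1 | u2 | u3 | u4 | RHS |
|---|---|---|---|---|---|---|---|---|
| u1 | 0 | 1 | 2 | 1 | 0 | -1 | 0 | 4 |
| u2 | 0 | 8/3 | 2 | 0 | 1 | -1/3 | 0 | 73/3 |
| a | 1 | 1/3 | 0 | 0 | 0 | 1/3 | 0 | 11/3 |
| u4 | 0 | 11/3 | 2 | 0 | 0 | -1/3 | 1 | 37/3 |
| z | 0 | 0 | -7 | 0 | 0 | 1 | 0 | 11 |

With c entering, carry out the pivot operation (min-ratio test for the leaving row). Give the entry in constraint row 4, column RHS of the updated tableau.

25/3

Ratio test on column c — row 1: 4/2 = 2; row 2: (73/3)/2 = 73/6; row 3: entry 0 ≤ 0; row 4: (37/3)/2 = 37/6. Minimum is 2 at row 1 (u1 leaves); pivot element 2.
Divide row 1 by 2; eliminate column c from the other rows.
Row 4 update in column RHS: 37/3 − 2·2 = 25/3.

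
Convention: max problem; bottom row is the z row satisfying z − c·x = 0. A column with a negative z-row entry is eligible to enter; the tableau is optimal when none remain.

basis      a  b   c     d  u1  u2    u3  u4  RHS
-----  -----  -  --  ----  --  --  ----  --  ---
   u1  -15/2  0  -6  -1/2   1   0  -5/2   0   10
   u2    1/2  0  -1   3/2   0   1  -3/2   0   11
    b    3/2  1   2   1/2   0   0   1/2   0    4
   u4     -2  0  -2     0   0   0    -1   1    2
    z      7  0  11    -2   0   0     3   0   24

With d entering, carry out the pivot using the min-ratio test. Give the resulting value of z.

Ratio test on column d — row 1: entry -1/2 ≤ 0; row 2: 11/(3/2) = 22/3; row 3: 4/(1/2) = 8; row 4: entry 0 ≤ 0. Minimum is 22/3 at row 2 (u2 leaves); pivot element 3/2.
Pivot on row 2; the z-row RHS becomes 24 − (-2)·(22/3) = 116/3.

116/3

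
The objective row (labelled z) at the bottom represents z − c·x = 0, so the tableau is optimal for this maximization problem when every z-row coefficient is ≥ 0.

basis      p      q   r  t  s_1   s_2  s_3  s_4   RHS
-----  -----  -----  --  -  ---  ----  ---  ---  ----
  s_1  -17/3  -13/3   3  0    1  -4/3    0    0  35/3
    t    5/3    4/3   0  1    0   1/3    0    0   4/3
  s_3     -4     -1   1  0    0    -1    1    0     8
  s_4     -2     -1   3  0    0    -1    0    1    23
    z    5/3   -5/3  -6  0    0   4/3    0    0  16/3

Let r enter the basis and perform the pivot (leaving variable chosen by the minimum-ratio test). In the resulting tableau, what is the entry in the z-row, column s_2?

-4/3

Ratio test on column r — row 1: (35/3)/3 = 35/9; row 2: entry 0 ≤ 0; row 3: 8/1 = 8; row 4: 23/3 = 23/3. Minimum is 35/9 at row 1 (s_1 leaves); pivot element 3.
Divide row 1 by 3; eliminate column r from the other rows.
z-row update in column s_2: 4/3 − (-6)·(-4/9) = -4/3.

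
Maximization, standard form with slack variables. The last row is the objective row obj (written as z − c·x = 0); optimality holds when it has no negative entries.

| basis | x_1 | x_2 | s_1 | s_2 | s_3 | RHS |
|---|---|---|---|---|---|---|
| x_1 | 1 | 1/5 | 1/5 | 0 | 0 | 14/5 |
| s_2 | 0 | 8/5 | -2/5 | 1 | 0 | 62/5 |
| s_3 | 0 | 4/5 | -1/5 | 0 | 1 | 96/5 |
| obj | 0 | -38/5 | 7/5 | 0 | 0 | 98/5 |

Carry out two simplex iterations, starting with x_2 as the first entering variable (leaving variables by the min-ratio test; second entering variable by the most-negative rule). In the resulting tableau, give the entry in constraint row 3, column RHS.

Ratio test on column x_2 — row 1: (14/5)/(1/5) = 14; row 2: (62/5)/(8/5) = 31/4; row 3: (96/5)/(4/5) = 24. Minimum is 31/4 at row 2 (s_2 leaves); pivot element 8/5.
Divide row 2 by 8/5; eliminate column x_2 from the other rows.
Second iteration: most negative obj-row entry is -1/2 in column s_1, so s_1 enters.
Ratio test on column s_1 — row 1: (5/4)/(1/4) = 5; row 2: entry -1/4 ≤ 0; row 3: entry 0 ≤ 0. Minimum is 5 at row 1 (x_1 leaves); pivot element 1/4.
Divide row 1 by 1/4; eliminate column s_1 from the other rows.
After both pivots, the entry at constraint row 3, column RHS is 13.

13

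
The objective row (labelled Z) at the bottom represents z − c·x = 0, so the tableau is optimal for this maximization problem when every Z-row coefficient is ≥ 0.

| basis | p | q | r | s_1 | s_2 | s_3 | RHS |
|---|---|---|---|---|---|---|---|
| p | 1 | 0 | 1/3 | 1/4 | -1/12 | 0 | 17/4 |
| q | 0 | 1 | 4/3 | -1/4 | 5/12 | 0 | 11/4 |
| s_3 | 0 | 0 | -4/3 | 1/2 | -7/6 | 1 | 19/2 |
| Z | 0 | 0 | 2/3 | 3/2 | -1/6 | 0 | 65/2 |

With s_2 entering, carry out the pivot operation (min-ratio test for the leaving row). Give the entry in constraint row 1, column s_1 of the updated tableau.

Ratio test on column s_2 — row 1: entry -1/12 ≤ 0; row 2: (11/4)/(5/12) = 33/5; row 3: entry -7/6 ≤ 0. Minimum is 33/5 at row 2 (q leaves); pivot element 5/12.
Divide row 2 by 5/12; eliminate column s_2 from the other rows.
Row 1 update in column s_1: 1/4 − (-1/12)·(-3/5) = 1/5.

1/5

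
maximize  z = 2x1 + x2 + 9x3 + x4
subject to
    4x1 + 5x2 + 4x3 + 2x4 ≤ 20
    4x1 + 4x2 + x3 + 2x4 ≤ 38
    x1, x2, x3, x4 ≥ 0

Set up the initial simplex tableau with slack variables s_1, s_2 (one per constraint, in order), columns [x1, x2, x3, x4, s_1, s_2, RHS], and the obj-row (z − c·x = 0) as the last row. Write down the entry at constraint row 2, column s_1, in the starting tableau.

0

Slack s_1 belongs to constraint 1; its column is the unit vector e_1, so the entry in row 2 is 0.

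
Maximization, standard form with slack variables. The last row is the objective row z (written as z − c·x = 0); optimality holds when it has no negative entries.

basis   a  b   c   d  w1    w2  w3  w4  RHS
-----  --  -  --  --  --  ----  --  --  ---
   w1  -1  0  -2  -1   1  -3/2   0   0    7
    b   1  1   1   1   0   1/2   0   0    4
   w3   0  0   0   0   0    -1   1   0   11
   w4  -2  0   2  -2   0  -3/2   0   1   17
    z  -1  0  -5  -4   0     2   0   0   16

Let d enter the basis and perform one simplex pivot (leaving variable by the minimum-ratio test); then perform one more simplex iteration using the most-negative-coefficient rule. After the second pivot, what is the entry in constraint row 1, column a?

Ratio test on column d — row 1: entry -1 ≤ 0; row 2: 4/1 = 4; row 3: entry 0 ≤ 0; row 4: entry -2 ≤ 0. Minimum is 4 at row 2 (b leaves); pivot element 1.
Divide row 2 by 1; eliminate column d from the other rows.
Second iteration: most negative z-row entry is -1 in column c, so c enters.
Ratio test on column c — row 1: entry -1 ≤ 0; row 2: 4/1 = 4; row 3: entry 0 ≤ 0; row 4: 25/4 = 25/4. Minimum is 4 at row 2 (d leaves); pivot element 1.
Divide row 2 by 1; eliminate column c from the other rows.
After both pivots, the entry at constraint row 1, column a is 1.

1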